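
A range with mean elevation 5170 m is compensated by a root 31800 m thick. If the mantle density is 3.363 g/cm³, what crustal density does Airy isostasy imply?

ρ_c h = (ρ_m − ρ_c) r → ρ_c (h + r) = ρ_m r → ρ_c = ρ_m r / (h + r).
ρ_c = 3.363 × 31800 m / (5170 m + 31800 m) = 2.89 g/cm³.

2.89 g/cm³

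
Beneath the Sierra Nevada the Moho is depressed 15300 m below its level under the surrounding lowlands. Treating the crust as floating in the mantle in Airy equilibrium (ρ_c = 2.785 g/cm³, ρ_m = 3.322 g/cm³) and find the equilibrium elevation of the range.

2950 m

For local isostatic compensation: ρ_c h = (ρ_m − ρ_c) r.
h = r (ρ_m − ρ_c) / ρ_c = 15300 m × (3.322 − 2.785) / 2.785 = 2950 m.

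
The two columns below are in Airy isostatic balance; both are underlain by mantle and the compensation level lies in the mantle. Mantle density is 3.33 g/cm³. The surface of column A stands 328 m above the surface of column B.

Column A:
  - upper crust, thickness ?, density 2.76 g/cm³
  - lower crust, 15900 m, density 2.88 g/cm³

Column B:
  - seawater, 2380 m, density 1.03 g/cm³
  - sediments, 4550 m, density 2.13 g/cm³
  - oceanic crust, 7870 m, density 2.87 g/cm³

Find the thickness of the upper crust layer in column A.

Take the compensation level at the base of the deeper column (depth z_c below the surface of column A) and equate Σ ρ_i t_i down to z_c; mantle fills any gap and the z_c terms cancel.
Column A: x×2.76 + 15900×2.88 + (z_c − 15900 − x)×3.33
Column B: 328×0 + 2380×1.03 + 4550×2.13 + 7870×2.87 + (z_c − 328 − 14800)×3.33
The z_c×3.33 term appears on both sides and cancels. Collect the known terms of each column as K = Σ(ρt)_known − 3.33 × (depth of known layers): K_A = 45792 − 3.33×15900 = −7155; K_B = 34729.8 − 3.33×(328 + 14800) = −15646.44.
Balance: K_A − x×(3.33 − 2.76) = K_B, so x = (K_A − K_B)/(3.33 − 2.76) = 8491.44/0.57 = 14900 m.

14900 m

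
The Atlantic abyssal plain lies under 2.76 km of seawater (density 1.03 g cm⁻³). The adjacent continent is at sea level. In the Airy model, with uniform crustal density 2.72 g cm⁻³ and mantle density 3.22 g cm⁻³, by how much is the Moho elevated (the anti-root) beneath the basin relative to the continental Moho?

9.33 km

Equating mass per unit area of the two columns: replacing crust with seawater at the top is compensated by replacing crust with mantle at the base: d (ρ_c − ρ_w) = a (ρ_m − ρ_c).
a = d (ρ_c − ρ_w)/(ρ_m − ρ_c) = 2.76 km × 1.69/0.5 = 9.33 km.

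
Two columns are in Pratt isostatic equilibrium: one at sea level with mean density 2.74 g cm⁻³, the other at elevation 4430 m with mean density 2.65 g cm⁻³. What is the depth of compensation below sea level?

130000 m

ρ_ref D = ρ (D + h) → D (ρ_ref − ρ) = ρ h.
D = ρ h/(ρ_ref − ρ) = 2.65 × 4430 m/(2.74 − 2.65) = 130000 m.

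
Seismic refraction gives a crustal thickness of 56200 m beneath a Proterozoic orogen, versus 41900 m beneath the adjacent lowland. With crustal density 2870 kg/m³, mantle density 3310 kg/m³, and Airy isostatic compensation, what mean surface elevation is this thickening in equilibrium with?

1900 m

Excess crust Δ = 56200 m − 41900 m = 14300 m, split between elevation h and root r with h + r = Δ.
Airy balance ρ_c h = (ρ_m − ρ_c) r gives r = h ρ_c/(ρ_m − ρ_c), so h (1 + ρ_c/(ρ_m − ρ_c)) = Δ, i.e. h = Δ (ρ_m − ρ_c)/ρ_m.
h = 14300 m × 440/3310 = 1900 m.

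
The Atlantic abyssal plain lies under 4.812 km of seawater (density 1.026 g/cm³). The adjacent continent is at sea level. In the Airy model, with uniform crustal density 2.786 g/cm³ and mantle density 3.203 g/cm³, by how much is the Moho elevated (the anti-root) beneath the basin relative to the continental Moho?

20.3 km

Equating mass per unit area of the two columns: replacing crust with seawater at the top is compensated by replacing crust with mantle at the base: d (ρ_c − ρ_w) = a (ρ_m − ρ_c).
a = d (ρ_c − ρ_w)/(ρ_m − ρ_c) = 4.812 km × 1.76/0.417 = 20.3 km.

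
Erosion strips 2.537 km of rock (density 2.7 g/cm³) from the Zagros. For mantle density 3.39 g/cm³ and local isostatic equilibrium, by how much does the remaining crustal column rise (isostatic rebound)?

Unloading: uplift u = e ρ_c/ρ_m = 2.537 km × 2.7/3.39 = 2.02 km.

2.02 km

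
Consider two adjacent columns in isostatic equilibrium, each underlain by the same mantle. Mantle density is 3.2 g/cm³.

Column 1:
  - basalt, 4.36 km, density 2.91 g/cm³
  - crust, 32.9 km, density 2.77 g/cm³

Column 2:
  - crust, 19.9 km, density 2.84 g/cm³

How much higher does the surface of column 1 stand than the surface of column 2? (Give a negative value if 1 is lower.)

2.58 km

For any compensation level in the mantle, the mantle terms cancel and isostasy reduces to e = (Σt_1 − Σt_2) − (Σ(ρt)_1 − Σ(ρt)_2) / ρ_m.
Σt_1 = 37.26 km; Σt_2 = 19.9 km; Σ(ρt)_1 = 103.8206; Σ(ρt)_2 = 56.516 (in km·g/cm³).
e = (37.26 − 19.9) − (103.8206 − 56.516) / 3.2 = 2.58 km.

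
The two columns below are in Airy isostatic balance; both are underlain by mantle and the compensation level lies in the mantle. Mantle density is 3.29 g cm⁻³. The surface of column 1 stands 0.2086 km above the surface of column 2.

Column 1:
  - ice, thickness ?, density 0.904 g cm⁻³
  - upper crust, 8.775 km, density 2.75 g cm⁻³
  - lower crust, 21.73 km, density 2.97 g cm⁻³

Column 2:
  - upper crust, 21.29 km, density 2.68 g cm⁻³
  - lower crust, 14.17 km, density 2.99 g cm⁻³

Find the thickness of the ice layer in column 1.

2.61 km

Take the compensation level at the base of the deeper column (depth z_c below the surface of column 1) and equate Σ ρ_i t_i down to z_c; mantle fills any gap and the z_c terms cancel.
Column 1: x×0.904 + 8.775×2.75 + 21.73×2.97 + (z_c − 30.505 − x)×3.29
Column 2: 0.2086×0 + 21.29×2.68 + 14.17×2.99 + (z_c − 0.2086 − 35.46)×3.29
The z_c×3.29 term appears on both sides and cancels. Collect the known terms of each column as K = Σ(ρt)_known − 3.29 × (depth of known layers): K_1 = 88.66935 − 3.29×30.505 = −11.6921; K_2 = 99.4255 − 3.29×(0.2086 + 35.46) = −17.924194.
Balance: K_1 − x×(3.29 − 0.904) = K_2, so x = (K_1 − K_2)/(3.29 − 0.904) = 6.23209/2.386 = 2.61 km.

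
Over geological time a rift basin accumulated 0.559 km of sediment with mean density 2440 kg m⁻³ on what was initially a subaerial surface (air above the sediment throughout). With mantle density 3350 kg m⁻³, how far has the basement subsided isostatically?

0.407 km

Subaerial load: s = t ρ_sed / ρ_m = 0.559 km × 2440/3350 = 0.407 km.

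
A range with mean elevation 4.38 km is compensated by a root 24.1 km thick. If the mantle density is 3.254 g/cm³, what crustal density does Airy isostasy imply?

2.75 g/cm³

ρ_c h = (ρ_m − ρ_c) r → ρ_c (h + r) = ρ_m r → ρ_c = ρ_m r / (h + r).
ρ_c = 3.254 × 24.1 km / (4.38 km + 24.1 km) = 2.75 g/cm³.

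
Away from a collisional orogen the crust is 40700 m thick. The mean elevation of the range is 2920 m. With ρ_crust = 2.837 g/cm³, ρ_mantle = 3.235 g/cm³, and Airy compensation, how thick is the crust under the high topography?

Root depth r = h ρ_c / (ρ_m − ρ_c) = 2920 m × 2.837 / 0.398 = 20810 m.
Total thickness = T + h + r = 40700 m + 2920 m + 20810 m = 64400 m.

64400 m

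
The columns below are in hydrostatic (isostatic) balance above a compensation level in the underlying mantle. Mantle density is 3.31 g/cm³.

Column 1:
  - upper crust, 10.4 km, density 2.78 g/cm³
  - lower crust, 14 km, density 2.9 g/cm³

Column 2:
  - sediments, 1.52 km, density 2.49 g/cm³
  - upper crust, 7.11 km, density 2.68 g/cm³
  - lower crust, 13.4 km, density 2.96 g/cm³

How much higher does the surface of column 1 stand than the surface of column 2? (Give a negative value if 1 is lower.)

For any compensation level in the mantle, the mantle terms cancel and isostasy reduces to e = (Σt_1 − Σt_2) − (Σ(ρt)_1 − Σ(ρt)_2) / ρ_m.
Σt_1 = 24.4 km; Σt_2 = 22.03 km; Σ(ρt)_1 = 69.512; Σ(ρt)_2 = 62.5036 (in km·g/cm³).
e = (24.4 − 22.03) − (69.512 − 62.5036) / 3.31 = 0.253 km.

0.253 km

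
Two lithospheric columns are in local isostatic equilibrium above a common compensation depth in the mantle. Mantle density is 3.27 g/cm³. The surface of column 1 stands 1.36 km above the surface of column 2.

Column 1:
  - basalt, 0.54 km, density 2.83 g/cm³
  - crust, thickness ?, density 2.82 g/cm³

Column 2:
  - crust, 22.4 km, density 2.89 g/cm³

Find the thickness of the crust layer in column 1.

Take the compensation level at the base of the deeper column (depth z_c below the surface of column 1) and equate Σ ρ_i t_i down to z_c; mantle fills any gap and the z_c terms cancel.
Column 1: 0.54×2.83 + x×2.82 + (z_c − 0.54 − x)×3.27
Column 2: 1.36×0 + 22.4×2.89 + (z_c − 1.36 − 22.4)×3.27
The z_c×3.27 term appears on both sides and cancels. Collect the known terms of each column as K = Σ(ρt)_known − 3.27 × (depth of known layers): K_1 = 1.5282 − 3.27×0.54 = −0.2376; K_2 = 64.736 − 3.27×(1.36 + 22.4) = −12.9592.
Balance: K_1 − x×(3.27 − 2.82) = K_2, so x = (K_1 − K_2)/(3.27 − 2.82) = 12.7216/0.45 = 28.3 km.

28.3 km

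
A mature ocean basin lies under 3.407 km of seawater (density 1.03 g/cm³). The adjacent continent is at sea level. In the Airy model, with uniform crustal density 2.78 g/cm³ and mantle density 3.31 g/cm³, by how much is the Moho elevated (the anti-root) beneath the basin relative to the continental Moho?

Isostatic balance requires: replacing crust with seawater at the top is compensated by replacing crust with mantle at the base: d (ρ_c − ρ_w) = a (ρ_m − ρ_c).
a = d (ρ_c − ρ_w)/(ρ_m − ρ_c) = 3.407 km × 1.75/0.53 = 11.2 km.

11.2 km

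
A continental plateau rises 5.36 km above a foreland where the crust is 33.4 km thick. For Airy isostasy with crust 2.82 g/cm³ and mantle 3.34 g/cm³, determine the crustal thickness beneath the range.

Root depth r = h ρ_c / (ρ_m − ρ_c) = 5.36 km × 2.82 / 0.52 = 29.07 km.
Total thickness = T + h + r = 33.4 km + 5.36 km + 29.07 km = 67.8 km.

67.8 km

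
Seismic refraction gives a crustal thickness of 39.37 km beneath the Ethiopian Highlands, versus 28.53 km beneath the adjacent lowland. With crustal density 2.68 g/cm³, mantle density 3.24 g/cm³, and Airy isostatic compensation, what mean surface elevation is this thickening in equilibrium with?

1.87 km

Excess crust Δ = 39.37 km − 28.53 km = 10.84 km, split between elevation h and root r with h + r = Δ.
Airy balance ρ_c h = (ρ_m − ρ_c) r gives r = h ρ_c/(ρ_m − ρ_c), so h (1 + ρ_c/(ρ_m − ρ_c)) = Δ, i.e. h = Δ (ρ_m − ρ_c)/ρ_m.
h = 10.84 km × 0.56/3.24 = 1.87 km.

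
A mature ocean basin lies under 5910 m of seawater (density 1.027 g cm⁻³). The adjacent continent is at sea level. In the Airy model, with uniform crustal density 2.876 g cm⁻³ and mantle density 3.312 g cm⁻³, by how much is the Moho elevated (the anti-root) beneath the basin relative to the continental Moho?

Equating mass per unit area of the two columns: replacing crust with seawater at the top is compensated by replacing crust with mantle at the base: d (ρ_c − ρ_w) = a (ρ_m − ρ_c).
a = d (ρ_c − ρ_w)/(ρ_m − ρ_c) = 5910 m × 1.849/0.436 = 25100 m.

25100 m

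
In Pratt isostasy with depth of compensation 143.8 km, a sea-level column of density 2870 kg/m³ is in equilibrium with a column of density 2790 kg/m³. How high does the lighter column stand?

ρ_ref D = ρ (D + h) → h = D (ρ_ref − ρ)/ρ.
h = 143.8 km × (2870 − 2790)/2790 = 4.12 km.

4.12 km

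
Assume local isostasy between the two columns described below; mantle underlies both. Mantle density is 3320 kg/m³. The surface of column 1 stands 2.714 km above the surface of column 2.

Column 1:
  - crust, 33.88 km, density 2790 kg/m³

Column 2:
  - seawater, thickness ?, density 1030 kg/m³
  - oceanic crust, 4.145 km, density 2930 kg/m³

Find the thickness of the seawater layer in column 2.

Take the compensation level at the base of the deeper column (depth z_c below the surface of column 1) and equate Σ ρ_i t_i down to z_c; mantle fills any gap and the z_c terms cancel.
Column 1: 33.88×2790 + (z_c − 33.88)×3320
Column 2: 2.714×0 + x×1030 + 4.145×2930 + (z_c − 2.714 − 4.145 − x)×3320
The z_c×3320 term appears on both sides and cancels. Collect the known terms of each column as K = Σ(ρt)_known − 3320 × (depth of known layers): K_1 = 94525.2 − 3320×33.88 = −17956.4; K_2 = 12144.85 − 3320×(2.714 + 4.145) = −10627.03.
Balance: K_1 = K_2 − x×(3320 − 1030), so x = (K_2 − K_1)/(3320 − 1030) = 7329.37/2290 = 3.2 km.

3.2 km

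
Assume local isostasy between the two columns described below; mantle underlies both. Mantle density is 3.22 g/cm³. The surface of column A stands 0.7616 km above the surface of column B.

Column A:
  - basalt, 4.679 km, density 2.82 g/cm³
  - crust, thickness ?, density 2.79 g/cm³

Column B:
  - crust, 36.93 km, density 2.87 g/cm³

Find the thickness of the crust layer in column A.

31.4 km

Take the compensation level at the base of the deeper column (depth z_c below the surface of column A) and equate Σ ρ_i t_i down to z_c; mantle fills any gap and the z_c terms cancel.
Column A: 4.679×2.82 + x×2.79 + (z_c − 4.679 − x)×3.22
Column B: 0.7616×0 + 36.93×2.87 + (z_c − 0.7616 − 36.93)×3.22
The z_c×3.22 term appears on both sides and cancels. Collect the known terms of each column as K = Σ(ρt)_known − 3.22 × (depth of known layers): K_A = 13.19478 − 3.22×4.679 = −1.8716; K_B = 105.9891 − 3.22×(0.7616 + 36.93) = −15.377852.
Balance: K_A − x×(3.22 − 2.79) = K_B, so x = (K_A − K_B)/(3.22 − 2.79) = 13.5063/0.43 = 31.4 km.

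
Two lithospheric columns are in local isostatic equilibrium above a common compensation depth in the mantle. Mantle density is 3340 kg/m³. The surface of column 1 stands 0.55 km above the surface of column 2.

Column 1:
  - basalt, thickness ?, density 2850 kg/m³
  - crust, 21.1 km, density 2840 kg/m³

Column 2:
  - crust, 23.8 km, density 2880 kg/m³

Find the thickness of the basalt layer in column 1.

4.56 km

Take the compensation level at the base of the deeper column (depth z_c below the surface of column 1) and equate Σ ρ_i t_i down to z_c; mantle fills any gap and the z_c terms cancel.
Column 1: x×2850 + 21.1×2840 + (z_c − 21.1 − x)×3340
Column 2: 0.55×0 + 23.8×2880 + (z_c − 0.55 − 23.8)×3340
The z_c×3340 term appears on both sides and cancels. Collect the known terms of each column as K = Σ(ρt)_known − 3340 × (depth of known layers): K_1 = 59924 − 3340×21.1 = −10550; K_2 = 68544 − 3340×(0.55 + 23.8) = −12785.
Balance: K_1 − x×(3340 − 2850) = K_2, so x = (K_1 − K_2)/(3340 − 2850) = 2235/490 = 4.56 km.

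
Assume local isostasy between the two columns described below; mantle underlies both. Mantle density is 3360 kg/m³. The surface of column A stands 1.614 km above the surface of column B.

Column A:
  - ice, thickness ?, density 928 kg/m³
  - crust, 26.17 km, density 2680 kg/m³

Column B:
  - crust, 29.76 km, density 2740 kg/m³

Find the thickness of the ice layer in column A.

Take the compensation level at the base of the deeper column (depth z_c below the surface of column A) and equate Σ ρ_i t_i down to z_c; mantle fills any gap and the z_c terms cancel.
Column A: x×928 + 26.17×2680 + (z_c − 26.17 − x)×3360
Column B: 1.614×0 + 29.76×2740 + (z_c − 1.614 − 29.76)×3360
The z_c×3360 term appears on both sides and cancels. Collect the known terms of each column as K = Σ(ρt)_known − 3360 × (depth of known layers): K_A = 70135.6 − 3360×26.17 = −17795.6; K_B = 81542.4 − 3360×(1.614 + 29.76) = −23874.24.
Balance: K_A − x×(3360 − 928) = K_B, so x = (K_A − K_B)/(3360 − 928) = 6078.64/2432 = 2.5 km.

2.5 km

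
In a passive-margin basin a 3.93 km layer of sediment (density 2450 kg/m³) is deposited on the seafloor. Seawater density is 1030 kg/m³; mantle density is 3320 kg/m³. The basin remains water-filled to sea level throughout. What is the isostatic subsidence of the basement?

2.44 km

Submarine loading: the sediment displaces seawater, and the subsidence is in turn flooded, so s (ρ_m − ρ_w) = t (ρ_sed − ρ_w).
s = 3.93 km × (2450 − 1030) / (3320 − 1030) = 2.44 km.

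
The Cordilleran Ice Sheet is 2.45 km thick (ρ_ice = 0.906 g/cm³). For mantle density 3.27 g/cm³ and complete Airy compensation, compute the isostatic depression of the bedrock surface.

For local isostatic compensation: the ice load ρ_ice t is balanced by mantle displaced below, ρ_m s.
s = t ρ_ice / ρ_m = 2.45 km × 0.906/3.27 = 0.679 km.

0.679 km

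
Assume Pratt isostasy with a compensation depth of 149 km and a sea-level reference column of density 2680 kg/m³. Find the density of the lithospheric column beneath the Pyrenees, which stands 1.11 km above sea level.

2660 kg/m³

Pratt balance: ρ_ref D = ρ (D + h).
ρ = ρ_ref D/(D + h) = 2680 × 149 km/(149 km + 1.11 km) = 2660 kg/m³.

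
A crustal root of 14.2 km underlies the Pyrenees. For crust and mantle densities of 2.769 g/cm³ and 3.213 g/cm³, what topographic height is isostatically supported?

In Airy isostatic equilibrium: ρ_c h = (ρ_m − ρ_c) r.
h = r (ρ_m − ρ_c) / ρ_c = 14.2 km × (3.213 − 2.769) / 2.769 = 2.28 km.

2.28 km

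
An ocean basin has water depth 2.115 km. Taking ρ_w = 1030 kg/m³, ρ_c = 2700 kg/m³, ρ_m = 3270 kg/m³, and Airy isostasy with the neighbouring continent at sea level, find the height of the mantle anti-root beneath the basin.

For local isostatic compensation: replacing crust with seawater at the top is compensated by replacing crust with mantle at the base: d (ρ_c − ρ_w) = a (ρ_m − ρ_c).
a = d (ρ_c − ρ_w)/(ρ_m − ρ_c) = 2.115 km × 1670/570 = 6.2 km.

6.2 km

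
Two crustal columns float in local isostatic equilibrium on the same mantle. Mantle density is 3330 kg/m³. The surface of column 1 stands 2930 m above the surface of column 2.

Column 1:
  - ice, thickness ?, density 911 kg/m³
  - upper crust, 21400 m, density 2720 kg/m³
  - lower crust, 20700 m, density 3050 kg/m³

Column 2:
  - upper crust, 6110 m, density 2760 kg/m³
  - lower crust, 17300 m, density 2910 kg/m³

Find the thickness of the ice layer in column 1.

684 m

Take the compensation level at the base of the deeper column (depth z_c below the surface of column 1) and equate Σ ρ_i t_i down to z_c; mantle fills any gap and the z_c terms cancel.
Column 1: x×911 + 21400×2720 + 20700×3050 + (z_c − 42100 − x)×3330
Column 2: 2930×0 + 6110×2760 + 17300×2910 + (z_c − 2930 − 23410)×3330
The z_c×3330 term appears on both sides and cancels. Collect the known terms of each column as K = Σ(ρt)_known − 3330 × (depth of known layers): K_1 = 121343000 − 3330×42100 = −18850000; K_2 = 67206600 − 3330×(2930 + 23410) = −20505600.
Balance: K_1 − x×(3330 − 911) = K_2, so x = (K_1 − K_2)/(3330 − 911) = 1655600/2419 = 684 m.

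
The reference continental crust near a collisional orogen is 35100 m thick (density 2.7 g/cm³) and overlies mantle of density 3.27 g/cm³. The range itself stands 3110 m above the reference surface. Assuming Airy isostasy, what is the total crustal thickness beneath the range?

52900 m

Root depth r = h ρ_c / (ρ_m − ρ_c) = 3110 m × 2.7 / 0.57 = 14730 m.
Total thickness = T + h + r = 35100 m + 3110 m + 14730 m = 52900 m.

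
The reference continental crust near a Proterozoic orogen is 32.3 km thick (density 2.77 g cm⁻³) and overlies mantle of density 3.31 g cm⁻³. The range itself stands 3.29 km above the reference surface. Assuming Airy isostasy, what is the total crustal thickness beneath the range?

Root depth r = h ρ_c / (ρ_m − ρ_c) = 3.29 km × 2.77 / 0.54 = 16.88 km.
Total thickness = T + h + r = 32.3 km + 3.29 km + 16.88 km = 52.5 km.

52.5 km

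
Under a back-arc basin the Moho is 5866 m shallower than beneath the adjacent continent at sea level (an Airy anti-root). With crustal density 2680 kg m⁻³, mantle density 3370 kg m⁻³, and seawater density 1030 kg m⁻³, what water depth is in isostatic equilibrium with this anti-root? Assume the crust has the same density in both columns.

Replacing a thickness d of crust by seawater at the top must be balanced by replacing crust with mantle at the base: d (ρ_c − ρ_w) = a (ρ_m − ρ_c).
d = a (ρ_m − ρ_c)/(ρ_c − ρ_w) = 5866 m × 690/1650 = 2450 m.

2450 m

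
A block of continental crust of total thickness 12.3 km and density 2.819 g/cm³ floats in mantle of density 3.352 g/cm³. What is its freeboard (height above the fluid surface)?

1.96 km

Floating equilibrium: submerged depth d = t ρ_obj/ρ_fluid = 12.3 km × 2.819/3.352 = 10.34 km.
Freeboard = t − d = 12.3 km − 10.34 km = 1.96 km.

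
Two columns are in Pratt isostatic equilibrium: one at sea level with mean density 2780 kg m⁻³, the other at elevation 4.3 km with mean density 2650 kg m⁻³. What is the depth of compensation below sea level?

ρ_ref D = ρ (D + h) → D (ρ_ref − ρ) = ρ h.
D = ρ h/(ρ_ref − ρ) = 2650 × 4.3 km/(2780 − 2650) = 87.7 km.

87.7 km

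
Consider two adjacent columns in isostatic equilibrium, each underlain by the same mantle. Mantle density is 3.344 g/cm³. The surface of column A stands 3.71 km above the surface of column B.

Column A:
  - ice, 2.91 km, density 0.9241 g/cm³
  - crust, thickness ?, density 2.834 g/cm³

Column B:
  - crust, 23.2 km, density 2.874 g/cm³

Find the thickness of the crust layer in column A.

31.9 km

Take the compensation level at the base of the deeper column (depth z_c below the surface of column A) and equate Σ ρ_i t_i down to z_c; mantle fills any gap and the z_c terms cancel.
Column A: 2.91×0.9241 + x×2.834 + (z_c − 2.91 − x)×3.344
Column B: 3.71×0 + 23.2×2.874 + (z_c − 3.71 − 23.2)×3.344
The z_c×3.344 term appears on both sides and cancels. Collect the known terms of each column as K = Σ(ρt)_known − 3.344 × (depth of known layers): K_A = 2.689131 − 3.344×2.91 = −7.041909; K_B = 66.6768 − 3.344×(3.71 + 23.2) = −23.31024.
Balance: K_A − x×(3.344 − 2.834) = K_B, so x = (K_A − K_B)/(3.344 − 2.834) = 16.2683/0.51 = 31.9 km.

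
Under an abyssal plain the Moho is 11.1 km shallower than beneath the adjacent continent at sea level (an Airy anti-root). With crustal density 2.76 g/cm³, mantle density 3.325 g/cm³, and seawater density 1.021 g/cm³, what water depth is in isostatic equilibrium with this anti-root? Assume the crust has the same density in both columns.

Replacing a thickness d of crust by seawater at the top must be balanced by replacing crust with mantle at the base: d (ρ_c − ρ_w) = a (ρ_m − ρ_c).
d = a (ρ_m − ρ_c)/(ρ_c − ρ_w) = 11.1 km × 0.565/1.739 = 3.61 km.

3.61 km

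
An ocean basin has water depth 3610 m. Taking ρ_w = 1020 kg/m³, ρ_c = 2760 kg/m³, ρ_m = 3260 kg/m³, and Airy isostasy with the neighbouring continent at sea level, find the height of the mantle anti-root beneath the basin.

By Archimedes' principle applied to the lithosphere: replacing crust with seawater at the top is compensated by replacing crust with mantle at the base: d (ρ_c − ρ_w) = a (ρ_m − ρ_c).
a = d (ρ_c − ρ_w)/(ρ_m − ρ_c) = 3610 m × 1740/500 = 12600 m.

12600 m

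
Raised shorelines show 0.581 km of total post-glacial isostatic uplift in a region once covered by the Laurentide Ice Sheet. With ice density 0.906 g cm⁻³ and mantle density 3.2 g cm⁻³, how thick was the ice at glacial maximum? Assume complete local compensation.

2.05 km

u = t ρ_ice/ρ_m → t = u ρ_m/ρ_ice = 0.581 km × 3.2/0.906 = 2.05 km.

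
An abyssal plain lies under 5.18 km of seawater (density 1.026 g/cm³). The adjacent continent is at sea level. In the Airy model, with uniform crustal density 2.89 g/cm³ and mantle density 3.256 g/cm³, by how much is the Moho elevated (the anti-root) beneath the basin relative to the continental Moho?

26.4 km

For local isostatic compensation: replacing crust with seawater at the top is compensated by replacing crust with mantle at the base: d (ρ_c − ρ_w) = a (ρ_m − ρ_c).
a = d (ρ_c − ρ_w)/(ρ_m − ρ_c) = 5.18 km × 1.864/0.366 = 26.4 km.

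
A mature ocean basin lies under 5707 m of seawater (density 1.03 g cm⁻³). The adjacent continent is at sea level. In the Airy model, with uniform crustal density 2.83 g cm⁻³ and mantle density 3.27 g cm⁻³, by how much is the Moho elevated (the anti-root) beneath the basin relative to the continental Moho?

By Archimedes' principle applied to the lithosphere: replacing crust with seawater at the top is compensated by replacing crust with mantle at the base: d (ρ_c − ρ_w) = a (ρ_m − ρ_c).
a = d (ρ_c − ρ_w)/(ρ_m − ρ_c) = 5707 m × 1.8/0.44 = 23300 m.

23300 m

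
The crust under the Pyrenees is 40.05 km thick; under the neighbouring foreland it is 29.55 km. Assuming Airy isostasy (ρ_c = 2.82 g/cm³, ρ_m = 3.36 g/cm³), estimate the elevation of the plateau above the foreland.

Excess crust Δ = 40.05 km − 29.55 km = 10.5 km, split between elevation h and root r with h + r = Δ.
Airy balance ρ_c h = (ρ_m − ρ_c) r gives r = h ρ_c/(ρ_m − ρ_c), so h (1 + ρ_c/(ρ_m − ρ_c)) = Δ, i.e. h = Δ (ρ_m − ρ_c)/ρ_m.
h = 10.5 km × 0.54/3.36 = 1.69 km.

1.69 km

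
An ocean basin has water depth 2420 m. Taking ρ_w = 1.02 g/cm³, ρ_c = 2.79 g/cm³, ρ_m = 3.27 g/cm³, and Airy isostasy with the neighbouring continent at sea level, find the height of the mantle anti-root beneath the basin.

8920 m

Balancing pressure at the compensation depth: replacing crust with seawater at the top is compensated by replacing crust with mantle at the base: d (ρ_c − ρ_w) = a (ρ_m − ρ_c).
a = d (ρ_c − ρ_w)/(ρ_m − ρ_c) = 2420 m × 1.77/0.48 = 8920 m.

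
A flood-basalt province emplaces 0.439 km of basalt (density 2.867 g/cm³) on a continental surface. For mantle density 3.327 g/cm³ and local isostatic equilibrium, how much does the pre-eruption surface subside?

0.378 km

Subaerial loading: s = t ρ_load / ρ_m.
s = 0.439 km × 2.867/3.327 = 0.378 km.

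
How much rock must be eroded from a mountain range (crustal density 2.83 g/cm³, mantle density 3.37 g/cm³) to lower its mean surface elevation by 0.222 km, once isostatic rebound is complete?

1.39 km

Net drop Δ = e − u = e − e ρ_c/ρ_m = e (ρ_m − ρ_c)/ρ_m.
e = Δ ρ_m/(ρ_m − ρ_c) = 0.222 km × 3.37/0.54 = 1.39 km.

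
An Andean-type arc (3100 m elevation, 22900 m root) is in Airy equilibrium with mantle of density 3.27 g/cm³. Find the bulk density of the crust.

ρ_c h = (ρ_m − ρ_c) r → ρ_c (h + r) = ρ_m r → ρ_c = ρ_m r / (h + r).
ρ_c = 3.27 × 22900 m / (3100 m + 22900 m) = 2.88 g/cm³.

2.88 g/cm³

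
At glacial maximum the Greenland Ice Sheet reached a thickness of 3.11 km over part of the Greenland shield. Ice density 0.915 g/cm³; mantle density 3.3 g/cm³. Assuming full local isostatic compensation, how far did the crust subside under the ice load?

0.862 km

Balancing pressure at the compensation depth: the ice load ρ_ice t is balanced by mantle displaced below, ρ_m s.
s = t ρ_ice / ρ_m = 3.11 km × 0.915/3.3 = 0.862 km.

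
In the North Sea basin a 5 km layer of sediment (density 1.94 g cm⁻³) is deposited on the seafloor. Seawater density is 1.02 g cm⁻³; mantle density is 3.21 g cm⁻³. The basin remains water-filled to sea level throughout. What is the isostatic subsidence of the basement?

2.1 km

Submarine loading: the sediment displaces seawater, and the subsidence is in turn flooded, so s (ρ_m − ρ_w) = t (ρ_sed − ρ_w).
s = 5 km × (1.94 − 1.02) / (3.21 − 1.02) = 2.1 km.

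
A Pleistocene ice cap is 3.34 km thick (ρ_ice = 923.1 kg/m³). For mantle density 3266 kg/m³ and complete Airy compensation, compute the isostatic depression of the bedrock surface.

0.944 km

Balancing pressure at the compensation depth: the ice load ρ_ice t is balanced by mantle displaced below, ρ_m s.
s = t ρ_ice / ρ_m = 3.34 km × 923.1/3266 = 0.944 km.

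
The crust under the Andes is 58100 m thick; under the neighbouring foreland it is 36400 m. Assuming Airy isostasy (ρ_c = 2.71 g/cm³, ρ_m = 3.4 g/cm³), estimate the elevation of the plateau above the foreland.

4400 m

Excess crust Δ = 58100 m − 36400 m = 21700 m, split between elevation h and root r with h + r = Δ.
Airy balance ρ_c h = (ρ_m − ρ_c) r gives r = h ρ_c/(ρ_m − ρ_c), so h (1 + ρ_c/(ρ_m − ρ_c)) = Δ, i.e. h = Δ (ρ_m − ρ_c)/ρ_m.
h = 21700 m × 0.69/3.4 = 4400 m.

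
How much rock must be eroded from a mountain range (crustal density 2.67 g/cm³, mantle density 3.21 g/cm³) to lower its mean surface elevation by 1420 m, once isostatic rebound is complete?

8440 m

Net drop Δ = e − u = e − e ρ_c/ρ_m = e (ρ_m − ρ_c)/ρ_m.
e = Δ ρ_m/(ρ_m − ρ_c) = 1420 m × 3.21/0.54 = 8440 m.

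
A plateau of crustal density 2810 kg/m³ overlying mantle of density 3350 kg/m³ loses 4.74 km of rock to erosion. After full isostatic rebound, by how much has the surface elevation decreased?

0.764 km

Rebound u = e ρ_c/ρ_m = 4.74 km × 2810/3350 = 3.976 km.
Net surface drop = e − u = 4.74 km − 3.976 km = e (ρ_m − ρ_c)/ρ_m = 0.764 km.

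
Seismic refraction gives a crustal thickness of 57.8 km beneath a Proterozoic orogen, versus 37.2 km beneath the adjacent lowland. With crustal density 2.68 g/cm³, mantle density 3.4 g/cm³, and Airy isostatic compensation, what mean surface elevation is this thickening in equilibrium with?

Excess crust Δ = 57.8 km − 37.2 km = 20.6 km, split between elevation h and root r with h + r = Δ.
Airy balance ρ_c h = (ρ_m − ρ_c) r gives r = h ρ_c/(ρ_m − ρ_c), so h (1 + ρ_c/(ρ_m − ρ_c)) = Δ, i.e. h = Δ (ρ_m − ρ_c)/ρ_m.
h = 20.6 km × 0.72/3.4 = 4.36 km.

4.36 km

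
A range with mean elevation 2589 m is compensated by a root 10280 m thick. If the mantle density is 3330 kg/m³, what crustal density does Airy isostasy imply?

2660 kg/m³

ρ_c h = (ρ_m − ρ_c) r → ρ_c (h + r) = ρ_m r → ρ_c = ρ_m r / (h + r).
ρ_c = 3330 × 10280 m / (2589 m + 10280 m) = 2660 kg/m³.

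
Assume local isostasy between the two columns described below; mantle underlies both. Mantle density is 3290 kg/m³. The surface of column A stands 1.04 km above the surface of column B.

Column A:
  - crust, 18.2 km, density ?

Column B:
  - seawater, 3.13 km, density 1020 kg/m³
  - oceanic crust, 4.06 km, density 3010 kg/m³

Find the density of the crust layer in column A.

2650 kg/m³

Take the compensation level at the base of the deeper column (depth z_c below the surface of column A) and equate Σ ρ_i t_i down to z_c; mantle fills any gap and the z_c terms cancel.
Column A: 18.2×ρ + (z_c − 18.2)×3290
Column B: 1.04×0 + 3.13×1020 + 4.06×3010 + (z_c − 1.04 − 7.19)×3290
The z_c×3290 term appears on both sides and cancels. Collect the known terms of each column as K = Σ(ρt)_known − 3290 × (depth of known layers): K_A = 0 − 3290×18.2 = −59878; K_B = 15413.2 − 3290×(1.04 + 7.19) = −11663.5.
Balance: K_A + 18.2×ρ = K_B, so ρ = (K_B − K_A)/18.2 = 48214.5/18.2 = 2650 kg/m³.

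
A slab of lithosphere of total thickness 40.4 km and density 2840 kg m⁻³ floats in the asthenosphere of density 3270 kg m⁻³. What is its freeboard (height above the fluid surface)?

Floating equilibrium: submerged depth d = t ρ_obj/ρ_fluid = 40.4 km × 2840/3270 = 35.09 km.
Freeboard = t − d = 40.4 km − 35.09 km = 5.31 km.

5.31 km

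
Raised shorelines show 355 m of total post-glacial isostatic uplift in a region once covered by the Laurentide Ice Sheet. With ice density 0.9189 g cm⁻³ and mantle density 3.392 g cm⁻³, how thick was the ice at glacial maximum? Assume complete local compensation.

u = t ρ_ice/ρ_m → t = u ρ_m/ρ_ice = 355 m × 3.392/0.9189 = 1310 m.

1310 m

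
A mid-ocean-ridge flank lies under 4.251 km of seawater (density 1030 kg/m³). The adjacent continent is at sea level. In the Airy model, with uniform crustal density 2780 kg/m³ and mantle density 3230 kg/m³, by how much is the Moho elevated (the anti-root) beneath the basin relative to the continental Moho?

Isostatic balance requires: replacing crust with seawater at the top is compensated by replacing crust with mantle at the base: d (ρ_c − ρ_w) = a (ρ_m − ρ_c).
a = d (ρ_c − ρ_w)/(ρ_m − ρ_c) = 4.251 km × 1750/450 = 16.5 km.

16.5 km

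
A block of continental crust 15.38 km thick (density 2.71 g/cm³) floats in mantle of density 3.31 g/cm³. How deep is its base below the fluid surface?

12.6 km

Draft d = t ρ_obj/ρ_fluid = 15.38 km × 2.71/3.31 = 12.6 km.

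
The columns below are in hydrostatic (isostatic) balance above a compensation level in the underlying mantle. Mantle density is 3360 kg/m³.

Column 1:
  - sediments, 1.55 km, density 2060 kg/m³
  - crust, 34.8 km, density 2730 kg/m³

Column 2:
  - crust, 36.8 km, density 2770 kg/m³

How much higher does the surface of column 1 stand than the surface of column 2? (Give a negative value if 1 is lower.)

0.663 km

For any compensation level in the mantle, the mantle terms cancel and isostasy reduces to e = (Σt_1 − Σt_2) − (Σ(ρt)_1 − Σ(ρt)_2) / ρ_m.
Σt_1 = 36.35 km; Σt_2 = 36.8 km; Σ(ρt)_1 = 98197; Σ(ρt)_2 = 101936 (in km·kg/m³).
e = (36.35 − 36.8) − (98197 − 101936) / 3360 = 0.663 km.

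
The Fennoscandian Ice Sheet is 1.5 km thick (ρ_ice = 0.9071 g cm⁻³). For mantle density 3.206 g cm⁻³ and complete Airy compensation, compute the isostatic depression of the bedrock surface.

In Airy isostatic equilibrium: the ice load ρ_ice t is balanced by mantle displaced below, ρ_m s.
s = t ρ_ice / ρ_m = 1.5 km × 0.9071/3.206 = 0.424 km.

0.424 km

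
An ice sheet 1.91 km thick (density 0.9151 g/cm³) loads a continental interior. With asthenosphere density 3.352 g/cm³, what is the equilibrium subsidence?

0.521 km

In Airy isostatic equilibrium: the ice load ρ_ice t is balanced by mantle displaced below, ρ_m s.
s = t ρ_ice / ρ_m = 1.91 km × 0.9151/3.352 = 0.521 km.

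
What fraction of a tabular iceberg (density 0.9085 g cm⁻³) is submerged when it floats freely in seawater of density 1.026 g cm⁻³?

Submerged fraction = ρ_obj/ρ_fluid = 0.9085/1.026 = 88.5%.

88.5%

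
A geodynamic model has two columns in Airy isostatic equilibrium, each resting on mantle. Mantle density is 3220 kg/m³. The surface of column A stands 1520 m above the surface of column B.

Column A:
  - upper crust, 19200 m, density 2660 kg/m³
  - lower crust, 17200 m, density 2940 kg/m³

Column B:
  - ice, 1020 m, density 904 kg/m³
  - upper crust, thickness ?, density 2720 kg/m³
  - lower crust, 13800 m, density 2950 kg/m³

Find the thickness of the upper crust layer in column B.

Take the compensation level at the base of the deeper column (depth z_c below the surface of column A) and equate Σ ρ_i t_i down to z_c; mantle fills any gap and the z_c terms cancel.
Column A: 19200×2660 + 17200×2940 + (z_c − 36400)×3220
Column B: 1520×0 + 1020×904 + x×2720 + 13800×2950 + (z_c − 1520 − 14820 − x)×3220
The z_c×3220 term appears on both sides and cancels. Collect the known terms of each column as K = Σ(ρt)_known − 3220 × (depth of known layers): K_A = 101640000 − 3220×36400 = −15568000; K_B = 41632080 − 3220×(1520 + 14820) = −10982720.
Balance: K_A = K_B − x×(3220 − 2720), so x = (K_B − K_A)/(3220 − 2720) = 4585280/500 = 9170 m.

9170 m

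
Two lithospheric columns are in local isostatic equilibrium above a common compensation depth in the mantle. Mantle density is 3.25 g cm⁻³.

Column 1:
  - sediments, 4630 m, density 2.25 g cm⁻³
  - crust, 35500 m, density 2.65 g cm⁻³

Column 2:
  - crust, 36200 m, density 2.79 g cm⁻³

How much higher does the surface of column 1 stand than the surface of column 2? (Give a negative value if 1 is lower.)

2850 m

For any compensation level in the mantle, the mantle terms cancel and isostasy reduces to e = (Σt_1 − Σt_2) − (Σ(ρt)_1 − Σ(ρt)_2) / ρ_m.
Σt_1 = 40130 m; Σt_2 = 36200 m; Σ(ρt)_1 = 104492.5; Σ(ρt)_2 = 100998 (in m·g cm⁻³).
e = (40130 − 36200) − (104492.5 − 100998) / 3.25 = 2850 m.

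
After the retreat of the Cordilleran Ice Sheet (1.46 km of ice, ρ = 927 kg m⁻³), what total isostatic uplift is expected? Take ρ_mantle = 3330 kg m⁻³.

0.406 km

Removing the load lets mantle flow back in; uplift u satisfies ρ_ice t = ρ_m u.
u = t ρ_ice/ρ_m = 1.46 km × 927/3330 = 0.406 km.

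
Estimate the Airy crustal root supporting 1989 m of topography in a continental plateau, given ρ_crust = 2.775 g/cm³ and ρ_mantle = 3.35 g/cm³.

In Airy isostatic equilibrium: the weight of the topography is balanced by the buoyancy of the root, ρ_c h = (ρ_m − ρ_c) r.
r = h · ρ_c / (ρ_m − ρ_c) = 1989 m × 2.775 / (3.35 − 2.775) = 9600 m.

9600 m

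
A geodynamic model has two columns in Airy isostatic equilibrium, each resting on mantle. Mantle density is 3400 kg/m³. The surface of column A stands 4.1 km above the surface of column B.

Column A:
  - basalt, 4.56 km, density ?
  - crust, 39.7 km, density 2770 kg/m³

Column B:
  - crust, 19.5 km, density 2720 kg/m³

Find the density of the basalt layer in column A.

2920 kg/m³

Take the compensation level at the base of the deeper column (depth z_c below the surface of column A) and equate Σ ρ_i t_i down to z_c; mantle fills any gap and the z_c terms cancel.
Column A: 4.56×ρ + 39.7×2770 + (z_c − 44.26)×3400
Column B: 4.1×0 + 19.5×2720 + (z_c − 4.1 − 19.5)×3400
The z_c×3400 term appears on both sides and cancels. Collect the known terms of each column as K = Σ(ρt)_known − 3400 × (depth of known layers): K_A = 109969 − 3400×44.26 = −40515; K_B = 53040 − 3400×(4.1 + 19.5) = −27200.
Balance: K_A + 4.56×ρ = K_B, so ρ = (K_B − K_A)/4.56 = 13315/4.56 = 2920 kg/m³.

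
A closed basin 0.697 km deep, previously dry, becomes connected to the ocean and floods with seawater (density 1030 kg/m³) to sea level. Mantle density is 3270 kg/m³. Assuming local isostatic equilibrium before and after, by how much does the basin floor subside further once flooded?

0.32 km

After flooding the water column is d + s deep. Its weight must equal the weight of mantle displaced by the extra subsidence s: (d + s) ρ_w = s ρ_m.
s = d ρ_w / (ρ_m − ρ_w) = 0.697 km × 1030/(3270 − 1030) = 0.32 km.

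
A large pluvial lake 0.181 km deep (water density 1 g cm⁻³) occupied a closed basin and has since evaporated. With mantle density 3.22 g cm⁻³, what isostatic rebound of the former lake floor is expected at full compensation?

0.0562 km

u = d ρ_w/ρ_m = 0.181 km × 1/3.22 = 0.0562 km.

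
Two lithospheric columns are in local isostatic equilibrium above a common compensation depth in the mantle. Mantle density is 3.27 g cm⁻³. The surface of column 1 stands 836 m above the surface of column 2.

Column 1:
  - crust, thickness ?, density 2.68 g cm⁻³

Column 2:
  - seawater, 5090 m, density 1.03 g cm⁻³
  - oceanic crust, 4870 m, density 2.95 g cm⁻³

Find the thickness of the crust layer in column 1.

26600 m

Take the compensation level at the base of the deeper column (depth z_c below the surface of column 1) and equate Σ ρ_i t_i down to z_c; mantle fills any gap and the z_c terms cancel.
Column 1: x×2.68 + (z_c − 0 − x)×3.27
Column 2: 836×0 + 5090×1.03 + 4870×2.95 + (z_c − 836 − 9960)×3.27
The z_c×3.27 term appears on both sides and cancels. Collect the known terms of each column as K = Σ(ρt)_known − 3.27 × (depth of known layers): K_1 = 0 − 3.27×0 = 0; K_2 = 19609.2 − 3.27×(836 + 9960) = −15693.72.
Balance: K_1 − x×(3.27 − 2.68) = K_2, so x = (K_1 − K_2)/(3.27 − 2.68) = 15693.7/0.59 = 26600 m.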